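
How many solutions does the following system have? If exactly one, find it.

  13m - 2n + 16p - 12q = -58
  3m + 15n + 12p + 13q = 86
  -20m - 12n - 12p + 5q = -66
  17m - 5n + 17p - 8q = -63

m = 2, n = 6, p = -3, q = 2

Row-reduce the augmented matrix:
R1 ← R1 / (13).
R2 ← R2 − 3·R1.
R3 ← R3 + 20·R1.
R4 ← R4 − 17·R1.
R2 ← R2 / (201/13).
R1 ← R1 + 2/13·R2.
R3 ← R3 + 196/13·R2.
R4 ← R4 + 31/13·R2.
R3 ← R3 / (1388/67).
R1 ← R1 − 88/67·R3.
R2 ← R2 − 36/67·R3.
R4 ← R4 + 177/67·R3.
R4 ← R4 / (43175/4164).
R1 ← R1 + 308/347·R4.
R2 ← R2 − 1010/1041·R4.
R3 ← R3 − 385/4164·R4.
Reading off the reduced rows gives m = 2, n = 6, p = -3, q = 2.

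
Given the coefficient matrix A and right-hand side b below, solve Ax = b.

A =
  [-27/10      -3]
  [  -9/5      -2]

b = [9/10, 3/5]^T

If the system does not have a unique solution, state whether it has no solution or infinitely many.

infinitely many solutions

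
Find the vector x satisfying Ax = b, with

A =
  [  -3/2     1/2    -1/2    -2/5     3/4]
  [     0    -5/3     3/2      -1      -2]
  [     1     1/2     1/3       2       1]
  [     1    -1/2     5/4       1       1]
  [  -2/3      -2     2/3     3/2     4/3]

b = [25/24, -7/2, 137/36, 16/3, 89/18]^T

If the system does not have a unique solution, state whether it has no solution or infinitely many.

Row-reduce the augmented matrix:
R1 ← R1 / (-3/2).
R3 ← R3 − 1·R1.
R4 ← R4 − 1·R1.
R5 ← R5 + 2/3·R1.
R2 ← R2 / (-5/3).
R1 ← R1 + 1/3·R2.
R3 ← R3 − 5/6·R2.
R4 ← R4 + 1/6·R2.
R5 ← R5 + 20/9·R2.
R3 ← R3 / (3/4).
R1 ← R1 − 1/30·R3.
R2 ← R2 + 9/10·R3.
R4 ← R4 − 23/30·R3.
R5 ← R5 + 10/9·R3.
R4 ← R4 / (-577/1350).
R1 ← R1 − 278/675·R4.
R2 ← R2 − 52/25·R4.
R3 ← R3 − 74/45·R4.
R5 ← R5 − 3919/810·R4.
R5 ← R5 / (20617/1154).
R1 ← R1 − 1181/1154·R5.
R2 ← R2 − 4377/577·R5.
R3 ← R3 − 3024/577·R5.
R4 ← R4 + 1605/577·R5.
Reading off the reduced rows gives x_1 = 1/4, x_2 = 0, x_3 = 5/3, x_4 = 0, x_5 = 3.

x_1 = 1/4, x_2 = 0, x_3 = 5/3, x_4 = 0, x_5 = 3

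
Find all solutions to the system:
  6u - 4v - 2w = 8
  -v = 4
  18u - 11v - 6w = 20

Row-reduce:
R1 ← R1 / (6).
R3 ← R3 − 18·R1.
R2 ← R2 / (-1).
R1 ← R1 + 2/3·R2.
R3 ← R3 − 1·R2.
Rank is 2 with 3 unknowns, leaving w free.

infinitely many solutions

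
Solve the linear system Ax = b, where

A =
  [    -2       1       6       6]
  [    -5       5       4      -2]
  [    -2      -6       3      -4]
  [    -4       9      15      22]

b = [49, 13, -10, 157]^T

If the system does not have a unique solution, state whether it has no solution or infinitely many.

infinitely many solutions

Row-reduce:
R1 ← R1 / (-2).
R2 ← R2 + 5·R1.
R3 ← R3 + 2·R1.
R4 ← R4 + 4·R1.
R2 ← R2 / (5/2).
R1 ← R1 + 1/2·R2.
R3 ← R3 + 7·R2.
R4 ← R4 − 7·R2.
R3 ← R3 / (-169/5).
R1 ← R1 + 26/5·R3.
R2 ← R2 + 22/5·R3.
R4 ← R4 − 169/5·R3.
Rank is 3 with 4 unknowns, leaving x_4 free.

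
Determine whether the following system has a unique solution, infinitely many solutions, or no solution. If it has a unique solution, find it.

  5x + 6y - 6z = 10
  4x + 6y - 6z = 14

infinitely many solutions

Row-reduce:
R1 ← R1 / (5).
R2 ← R2 − 4·R1.
R2 ← R2 / (6/5).
R1 ← R1 − 6/5·R2.
Rank is 2 with 3 unknowns, leaving z free.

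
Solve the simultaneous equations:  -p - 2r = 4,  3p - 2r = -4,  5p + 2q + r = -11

Row-reduce the augmented matrix:
R1 ← R1 / (-1).
R2 ← R2 − 3·R1.
R3 ← R3 − 5·R1.
Swap R2 and R3.
R2 ← R2 / (2).
R3 ← R3 / (-8).
R1 ← R1 − 2·R3.
R2 ← R2 + 9/2·R3.
Reading off the reduced rows gives p = -2, q = 0, r = -1.

p = -2, q = 0, r = -1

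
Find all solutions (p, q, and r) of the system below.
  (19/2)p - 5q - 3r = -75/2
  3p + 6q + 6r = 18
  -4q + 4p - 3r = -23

no solution

Row-reduce:
R1 ← R1 / (19/2).
R2 ← R2 − 3·R1.
R3 ← R3 − 4·R1.
R2 ← R2 / (144/19).
R1 ← R1 + 10/19·R2.
R3 ← R3 + 36/19·R2.
Row 3 reduces to 0 = 1/4, a contradiction. The system is inconsistent.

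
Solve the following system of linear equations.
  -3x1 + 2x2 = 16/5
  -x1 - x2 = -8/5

x1 = 0, x2 = 8/5

From equation 2: x1 = 8/5 − x2.
Substitute into equation 1 and solve: x2 = 8/5.
Then x1 = 0.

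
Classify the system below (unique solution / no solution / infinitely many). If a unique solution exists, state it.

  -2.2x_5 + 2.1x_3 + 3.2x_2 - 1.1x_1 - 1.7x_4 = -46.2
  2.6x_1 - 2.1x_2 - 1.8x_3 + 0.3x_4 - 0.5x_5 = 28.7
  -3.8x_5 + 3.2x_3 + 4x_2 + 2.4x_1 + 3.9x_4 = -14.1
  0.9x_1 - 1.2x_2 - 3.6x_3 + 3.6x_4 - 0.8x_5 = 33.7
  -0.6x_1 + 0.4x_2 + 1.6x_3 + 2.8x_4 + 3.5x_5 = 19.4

x_1 = 5, x_2 = -6, x_3 = -2, x_4 = 5, x_5 = 4

Row-reduce the augmented matrix:
R1 ← R1 / (-11/10).
R2 ← R2 − 13/5·R1.
R3 ← R3 − 12/5·R1.
R4 ← R4 − 9/10·R1.
R5 ← R5 + 3/5·R1.
R2 ← R2 / (601/110).
R1 ← R1 + 32/11·R2.
R3 ← R3 − 604/55·R2.
R4 ← R4 − 78/55·R2.
R5 ← R5 + 74/55·R2.
R3 ← R3 / (4276/3005).
R1 ← R1 + 135/601·R3.
R2 ← R2 − 348/601·R3.
R4 ← R4 + 3249/1202·R3.
R5 ← R5 − 3707/3005·R3.
R4 ← R4 / (1516539/85520).
R1 ← R1 − 6633/8552·R4.
R2 ← R2 + 8123/2138·R4.
R3 ← R3 − 46063/8552·R4.
R5 ← R5 + 163893/42760·R4.
R5 ← R5 / (1769683/1011026).
R1 ← R1 + 390412/505513·R5.
R2 ← R2 + 1945951/1516539·R5.
R3 ← R3 − 1061132/1516539·R5.
R4 ← R4 − 368282/1516539·R5.
Reading off the reduced rows gives x_1 = 5, x_2 = -6, x_3 = -2, x_4 = 5, x_5 = 4.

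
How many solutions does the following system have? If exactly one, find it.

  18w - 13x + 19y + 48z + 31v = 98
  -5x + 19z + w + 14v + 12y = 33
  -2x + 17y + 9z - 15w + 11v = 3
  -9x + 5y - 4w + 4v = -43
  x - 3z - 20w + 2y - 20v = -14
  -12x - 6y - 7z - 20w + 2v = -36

Row-reduce:
R1 ← R1 / (-13).
R2 ← R2 + 5·R1.
R3 ← R3 + 2·R1.
R4 ← R4 + 9·R1.
R5 ← R5 − 1·R1.
R6 ← R6 + 12·R1.
R2 ← R2 / (61/13).
R1 ← R1 + 19/13·R2.
R3 ← R3 − 183/13·R2.
R4 ← R4 + 106/13·R2.
R5 ← R5 − 45/13·R2.
R6 ← R6 + 306/13·R2.
Swap R3 and R4.
R3 ← R3 / (-1970/61).
R1 ← R1 + 215/61·R3.
R2 ← R2 − 7/61·R3.
R5 ← R5 − 18/61·R3.
R6 ← R6 + 2965/61·R3.
Swap R4 and R5.
R4 ← R4 / (-14273/985).
R1 ← R1 + 61/197·R4.
R2 ← R2 + 1337/985·R4.
R3 ← R3 − 816/985·R4.
R6 ← R6 + 5134/197·R4.
Swap R5 and R6.
R5 ← R5 / (1122337/28546).
R1 ← R1 − 5309/28546·R5.
R2 ← R2 − 8967/4078·R5.
R3 ← R3 + 19211/28546·R5.
R4 ← R4 − 18985/14273·R5.
Row 6 reduces to 0 = 2, a contradiction. The system is inconsistent.

no solution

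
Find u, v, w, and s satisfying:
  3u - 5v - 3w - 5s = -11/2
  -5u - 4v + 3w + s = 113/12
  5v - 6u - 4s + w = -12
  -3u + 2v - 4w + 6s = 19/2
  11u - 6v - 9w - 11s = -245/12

Row-reduce the augmented matrix:
R1 ← R1 / (3).
R2 ← R2 + 5·R1.
R3 ← R3 + 6·R1.
R4 ← R4 + 3·R1.
R5 ← R5 − 11·R1.
R2 ← R2 / (-37/3).
R1 ← R1 + 5/3·R2.
R3 ← R3 + 5·R2.
R4 ← R4 + 3·R2.
R5 ← R5 − 37/3·R2.
R3 ← R3 / (-155/37).
R1 ← R1 + 27/37·R3.
R2 ← R2 − 6/37·R3.
R4 ← R4 + 241/37·R3.
R4 ← R4 / (3089/155).
R1 ← R1 − 193/155·R4.
R2 ← R2 − 26/155·R4.
R3 ← R3 − 408/155·R4.
R5 reduces to 0 = 0, so the extra equation is consistent.
Reading off the reduced rows gives u = -1/3, v = -5/4, w = 1/4, s = 2.

u = -1/3, v = -5/4, w = 1/4, s = 2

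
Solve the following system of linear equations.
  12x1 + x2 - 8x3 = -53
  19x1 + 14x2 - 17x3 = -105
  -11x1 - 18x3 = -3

Row-reduce the augmented matrix:
R1 ← R1 / (12).
R2 ← R2 − 19·R1.
R3 ← R3 + 11·R1.
R2 ← R2 / (149/12).
R1 ← R1 − 1/12·R2.
R3 ← R3 − 11/12·R2.
R3 ← R3 / (-3727/149).
R1 ← R1 + 95/149·R3.
R2 ← R2 + 52/149·R3.
Reading off the reduced rows gives x1 = -3, x2 = -1, x3 = 2.

x1 = -3, x2 = -1, x3 = 2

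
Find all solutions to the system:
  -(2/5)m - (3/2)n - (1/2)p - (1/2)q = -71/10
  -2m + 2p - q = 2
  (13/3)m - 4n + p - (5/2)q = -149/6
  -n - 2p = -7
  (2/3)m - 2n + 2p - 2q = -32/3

no solution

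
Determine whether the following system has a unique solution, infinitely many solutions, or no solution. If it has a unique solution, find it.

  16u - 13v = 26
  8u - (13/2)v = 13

infinitely many solutions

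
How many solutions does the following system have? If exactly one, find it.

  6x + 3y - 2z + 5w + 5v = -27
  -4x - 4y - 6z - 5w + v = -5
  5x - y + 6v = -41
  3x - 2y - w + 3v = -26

infinitely many solutions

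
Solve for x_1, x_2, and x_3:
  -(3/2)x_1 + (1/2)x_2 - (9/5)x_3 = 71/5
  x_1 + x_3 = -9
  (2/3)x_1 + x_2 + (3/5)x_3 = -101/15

x_1 = -5, x_2 = -1, x_3 = -4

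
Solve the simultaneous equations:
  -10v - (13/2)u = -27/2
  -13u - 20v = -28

Row-reduce:
R1 ← R1 / (-13/2).
R2 ← R2 + 13·R1.
Row 2 reduces to 0 = -1, a contradiction. The system is inconsistent.

no solution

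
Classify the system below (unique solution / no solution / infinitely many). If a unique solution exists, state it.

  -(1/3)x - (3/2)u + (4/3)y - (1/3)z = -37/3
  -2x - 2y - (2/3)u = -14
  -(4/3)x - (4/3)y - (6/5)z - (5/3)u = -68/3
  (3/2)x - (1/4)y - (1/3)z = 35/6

Row-reduce the augmented matrix:
R1 ← R1 / (-1/3).
R2 ← R2 + 2·R1.
R3 ← R3 + 4/3·R1.
R4 ← R4 − 3/2·R1.
R2 ← R2 / (-10).
R1 ← R1 + 4·R2.
R3 ← R3 + 20/3·R2.
R4 ← R4 − 23/4·R2.
R3 ← R3 / (-6/5).
R1 ← R1 − 1/5·R3.
R2 ← R2 + 1/5·R3.
R4 ← R4 + 41/60·R3.
R4 ← R4 / (-409/324).
R1 ← R1 − 26/27·R4.
R2 ← R2 + 17/27·R4.
R3 ← R3 − 55/54·R4.
Reading off the reduced rows gives x = 5, y = 0, z = 5, u = 6.

x = 5, y = 0, z = 5, u = 6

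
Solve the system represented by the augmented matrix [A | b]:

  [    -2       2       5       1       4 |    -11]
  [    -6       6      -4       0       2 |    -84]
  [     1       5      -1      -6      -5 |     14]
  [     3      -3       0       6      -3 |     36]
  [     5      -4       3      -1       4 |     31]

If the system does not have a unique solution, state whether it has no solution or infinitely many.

Row-reduce the augmented matrix:
R1 ← R1 / (-2).
R2 ← R2 + 6·R1.
R3 ← R3 − 1·R1.
R4 ← R4 − 3·R1.
R5 ← R5 − 5·R1.
Swap R2 and R3.
R2 ← R2 / (6).
R1 ← R1 + 1·R2.
R5 ← R5 − 1·R2.
R3 ← R3 / (-19).
R1 ← R1 + 9/4·R3.
R2 ← R2 − 1/4·R3.
R4 ← R4 − 15/2·R3.
R5 ← R5 − 61/4·R3.
R4 ← R4 / (120/19).
R1 ← R1 + 121/114·R4.
R2 ← R2 + 109/114·R4.
R3 ← R3 − 3/19·R4.
R5 ← R5 − 1/114·R4.
R5 ← R5 / (259/40).
R1 ← R1 + 59/40·R5.
R2 ← R2 + 31/40·R5.
R3 ← R3 − 11/20·R5.
R4 ← R4 + 3/20·R5.
Reading off the reduced rows gives x_1 = 4, x_2 = -4, x_3 = 6, x_4 = -1, x_5 = -6.

x_1 = 4, x_2 = -4, x_3 = 6, x_4 = -1, x_5 = -6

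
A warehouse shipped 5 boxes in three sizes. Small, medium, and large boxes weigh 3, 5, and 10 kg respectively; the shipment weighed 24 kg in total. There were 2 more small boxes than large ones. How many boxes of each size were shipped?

Let s = small boxes, m = medium boxes, l = large boxes.
  s + m + l = 5
  3s + 5m + 10l = 24
  s - l = 2
Row-reduce the augmented matrix:
R2 ← R2 − 3·R1.
R3 ← R3 − 1·R1.
R2 ← R2 / (2).
R1 ← R1 − 1·R2.
R3 ← R3 + 1·R2.
R3 ← R3 / (3/2).
R1 ← R1 + 5/2·R3.
R2 ← R2 − 7/2·R3.
Reading off the reduced rows gives s = 3, m = 1, l = 1.

small boxes: 3, medium boxes: 1, large boxes: 1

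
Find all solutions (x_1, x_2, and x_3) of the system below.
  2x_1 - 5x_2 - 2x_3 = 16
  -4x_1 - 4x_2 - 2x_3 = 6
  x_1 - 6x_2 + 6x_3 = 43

x_1 = 1, x_2 = -4, x_3 = 3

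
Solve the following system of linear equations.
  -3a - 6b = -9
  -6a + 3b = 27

a = -3, b = 3

Row-reduce the augmented matrix:
R1 ← R1 / (-3).
R2 ← R2 + 6·R1.
R2 ← R2 / (15).
R1 ← R1 − 2·R2.
Reading off the reduced rows gives a = -3, b = 3.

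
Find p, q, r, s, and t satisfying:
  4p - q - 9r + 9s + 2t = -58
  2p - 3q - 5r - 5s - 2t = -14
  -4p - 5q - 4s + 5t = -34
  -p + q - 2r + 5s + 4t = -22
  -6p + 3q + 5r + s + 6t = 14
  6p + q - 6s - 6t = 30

p = -2, q = 6, r = 2, s = -2, t = -4

Row-reduce the augmented matrix:
R1 ← R1 / (4).
R2 ← R2 − 2·R1.
R3 ← R3 + 4·R1.
R4 ← R4 + 1·R1.
R5 ← R5 + 6·R1.
R6 ← R6 − 6·R1.
R2 ← R2 / (-5/2).
R1 ← R1 + 1/4·R2.
R3 ← R3 + 6·R2.
R4 ← R4 − 3/4·R2.
R5 ← R5 − 3/2·R2.
R6 ← R6 − 5/2·R2.
R3 ← R3 / (-39/5).
R1 ← R1 + 11/5·R3.
R2 ← R2 − 1/5·R3.
R4 ← R4 + 22/5·R3.
R5 ← R5 + 44/5·R3.
R6 ← R6 − 13·R3.
R4 ← R4 / (-440/39).
R1 ← R1 + 181/39·R4.
R2 ← R2 − 176/39·R4.
R3 ← R3 + 139/39·R4.
R5 ← R5 + 880/39·R4.
R6 ← R6 − 52/3·R4.
Swap R5 and R6.
R5 ← R5 / (269/55).
R1 ← R1 + 153/110·R5.
R2 ← R2 + 1/5·R5.
R3 ← R3 + 47/110·R5.
R4 ← R4 − 43/110·R5.
R6 reduces to 0 = 0, so the extra equation is consistent.
Reading off the reduced rows gives p = -2, q = 6, r = 2, s = -2, t = -4.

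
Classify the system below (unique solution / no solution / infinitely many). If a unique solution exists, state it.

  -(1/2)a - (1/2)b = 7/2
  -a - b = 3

Row-reduce:
R1 ← R1 / (-1/2).
R2 ← R2 + 1·R1.
Row 2 reduces to 0 = -4, a contradiction. The system is inconsistent.

no solution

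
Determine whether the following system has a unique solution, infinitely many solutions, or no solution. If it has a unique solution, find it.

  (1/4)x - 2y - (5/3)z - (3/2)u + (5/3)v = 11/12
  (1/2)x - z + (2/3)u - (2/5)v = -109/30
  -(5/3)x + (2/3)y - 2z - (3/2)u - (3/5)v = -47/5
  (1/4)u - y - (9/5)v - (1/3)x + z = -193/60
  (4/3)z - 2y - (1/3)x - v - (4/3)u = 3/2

Row-reduce the augmented matrix:
R1 ← R1 / (1/4).
R2 ← R2 − 1/2·R1.
R3 ← R3 + 5/3·R1.
R4 ← R4 + 1/3·R1.
R5 ← R5 + 1/3·R1.
R2 ← R2 / (4).
R1 ← R1 + 8·R2.
R3 ← R3 + 38/3·R2.
R4 ← R4 + 11/3·R2.
R5 ← R5 + 14/3·R2.
R3 ← R3 / (-103/18).
R1 ← R1 + 2·R3.
R2 ← R2 − 7/12·R3.
R4 ← R4 − 11/12·R3.
R5 ← R5 − 11/6·R3.
R4 ← R4 / (1510/927).
R1 ← R1 − 400/309·R4.
R2 ← R2 − 1147/1236·R4.
R3 ← R3 + 2/103·R4.
R5 ← R5 − 1817/1854·R4.
R5 ← R5 / (-146959/90600).
R1 ← R1 − 1668/755·R5.
R2 ← R2 − 46011/60400·R5.
R3 ← R3 − 1441/7550·R5.
R4 ← R4 + 29757/15100·R5.
Reading off the reduced rows gives x = 13/5, y = 1/2, z = 3, u = -7/5, v = 5/2.

x = 13/5, y = 1/2, z = 3, u = -7/5, v = 5/2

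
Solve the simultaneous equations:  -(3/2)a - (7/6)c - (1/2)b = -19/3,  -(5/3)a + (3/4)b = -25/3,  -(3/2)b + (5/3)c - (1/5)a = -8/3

a = 5, b = 0, c = -1

Row-reduce the augmented matrix:
R1 ← R1 / (-3/2).
R2 ← R2 + 5/3·R1.
R3 ← R3 + 1/5·R1.
R2 ← R2 / (47/36).
R1 ← R1 − 1/3·R2.
R3 ← R3 + 43/30·R2.
R3 ← R3 / (2288/705).
R1 ← R1 − 21/47·R3.
R2 ← R2 − 140/141·R3.
Reading off the reduced rows gives a = 5, b = 0, c = -1.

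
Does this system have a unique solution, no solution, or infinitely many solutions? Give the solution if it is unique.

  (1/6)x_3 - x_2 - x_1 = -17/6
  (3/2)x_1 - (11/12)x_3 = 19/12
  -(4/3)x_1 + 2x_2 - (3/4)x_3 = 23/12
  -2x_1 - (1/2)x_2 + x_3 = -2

no solution

Row-reduce:
R1 ← R1 / (-1).
R2 ← R2 − 3/2·R1.
R3 ← R3 + 4/3·R1.
R4 ← R4 + 2·R1.
R2 ← R2 / (-3/2).
R1 ← R1 − 1·R2.
R3 ← R3 − 10/3·R2.
R4 ← R4 − 3/2·R2.
R3 ← R3 / (-265/108).
R1 ← R1 + 11/18·R3.
R2 ← R2 − 4/9·R3.
Row 4 reduces to 0 = 1, a contradiction. The system is inconsistent.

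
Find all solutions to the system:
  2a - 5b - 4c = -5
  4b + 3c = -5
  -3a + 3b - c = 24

a = -6, b = 1, c = -3

Row-reduce the augmented matrix:
R1 ← R1 / (2).
R3 ← R3 + 3·R1.
R2 ← R2 / (4).
R1 ← R1 + 5/2·R2.
R3 ← R3 + 9/2·R2.
R3 ← R3 / (-29/8).
R1 ← R1 + 1/8·R3.
R2 ← R2 − 3/4·R3.
Reading off the reduced rows gives a = -6, b = 1, c = -3.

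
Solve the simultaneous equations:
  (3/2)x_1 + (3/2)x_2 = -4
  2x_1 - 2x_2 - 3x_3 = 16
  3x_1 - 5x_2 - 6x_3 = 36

no solution

Row-reduce:
R1 ← R1 / (3/2).
R2 ← R2 − 2·R1.
R3 ← R3 − 3·R1.
R2 ← R2 / (-4).
R1 ← R1 − 1·R2.
R3 ← R3 + 8·R2.
Row 3 reduces to 0 = 4/3, a contradiction. The system is inconsistent.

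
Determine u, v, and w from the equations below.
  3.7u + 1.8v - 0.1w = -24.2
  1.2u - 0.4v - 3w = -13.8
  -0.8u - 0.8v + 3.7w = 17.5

Row-reduce the augmented matrix:
R1 ← R1 / (37/10).
R2 ← R2 − 6/5·R1.
R3 ← R3 + 4/5·R1.
R2 ← R2 / (-182/185).
R1 ← R1 − 18/37·R2.
R3 ← R3 + 76/185·R2.
R3 ← R3 / (895/182).
R1 ← R1 + 136/91·R3.
R2 ← R2 − 549/182·R3.
Reading off the reduced rows gives u = -5, v = -3, w = 3.

u = -5, v = -3, w = 3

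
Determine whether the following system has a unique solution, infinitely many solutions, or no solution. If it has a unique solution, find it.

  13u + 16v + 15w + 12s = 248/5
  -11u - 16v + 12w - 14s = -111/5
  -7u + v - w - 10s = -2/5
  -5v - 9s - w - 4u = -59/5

u = 1/5, v = 2, w = 1, s = 0

Row-reduce the augmented matrix:
R1 ← R1 / (13).
R2 ← R2 + 11·R1.
R3 ← R3 + 7·R1.
R4 ← R4 + 4·R1.
R2 ← R2 / (-32/13).
R1 ← R1 − 16/13·R2.
R3 ← R3 − 125/13·R2.
R4 ← R4 + 1/13·R2.
R3 ← R3 / (3313/32).
R1 ← R1 − 27/2·R3.
R2 ← R2 + 321/32·R3.
R4 ← R4 − 91/32·R3.
R4 ← R4 / (-15497/3313).
R1 ← R1 − 4706/3313·R4.
R2 ← R2 + 782/3313·R4.
R3 ← R3 + 594/3313·R4.
Reading off the reduced rows gives u = 1/5, v = 2, w = 1, s = 0.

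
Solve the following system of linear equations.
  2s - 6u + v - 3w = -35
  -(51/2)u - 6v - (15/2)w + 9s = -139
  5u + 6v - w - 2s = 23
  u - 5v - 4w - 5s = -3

no solution

Row-reduce:
R1 ← R1 / (-6).
R2 ← R2 + 51/2·R1.
R3 ← R3 − 5·R1.
R4 ← R4 − 1·R1.
R2 ← R2 / (-41/4).
R1 ← R1 + 1/6·R2.
R3 ← R3 − 41/6·R2.
R4 ← R4 + 29/6·R2.
Swap R3 and R4.
R3 ← R3 / (-286/41).
R1 ← R1 − 17/41·R3.
R2 ← R2 + 21/41·R3.
Row 4 reduces to 0 = 1/3, a contradiction. The system is inconsistent.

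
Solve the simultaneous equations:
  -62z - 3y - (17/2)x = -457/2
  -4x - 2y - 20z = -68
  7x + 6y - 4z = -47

no solution

Row-reduce:
R1 ← R1 / (-17/2).
R2 ← R2 + 4·R1.
R3 ← R3 − 7·R1.
R2 ← R2 / (-10/17).
R1 ← R1 − 6/17·R2.
R3 ← R3 − 60/17·R2.
Row 3 reduces to 0 = 2, a contradiction. The system is inconsistent.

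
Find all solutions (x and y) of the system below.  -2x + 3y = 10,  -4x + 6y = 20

Row-reduce:
R1 ← R1 / (-2).
R2 ← R2 + 4·R1.
Rank is 1 with 2 unknowns, leaving y free.

infinitely many solutions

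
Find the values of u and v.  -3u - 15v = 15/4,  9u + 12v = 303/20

u = 11/4, v = -4/5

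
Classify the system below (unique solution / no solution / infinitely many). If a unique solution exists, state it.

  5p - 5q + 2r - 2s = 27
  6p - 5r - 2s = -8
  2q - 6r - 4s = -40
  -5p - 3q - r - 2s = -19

Row-reduce the augmented matrix:
R1 ← R1 / (5).
R2 ← R2 − 6·R1.
R4 ← R4 + 5·R1.
R2 ← R2 / (6).
R1 ← R1 + 1·R2.
R3 ← R3 − 2·R2.
R4 ← R4 + 8·R2.
R3 ← R3 / (-53/15).
R1 ← R1 + 5/6·R3.
R2 ← R2 + 37/30·R3.
R4 ← R4 + 133/15·R3.
R4 ← R4 / (366/53).
R1 ← R1 − 34/53·R4.
R2 ← R2 − 80/53·R4.
R3 ← R3 − 62/53·R4.
Reading off the reduced rows gives p = 3, q = -2, r = 4, s = 3.

p = 3, q = -2, r = 4, s = 3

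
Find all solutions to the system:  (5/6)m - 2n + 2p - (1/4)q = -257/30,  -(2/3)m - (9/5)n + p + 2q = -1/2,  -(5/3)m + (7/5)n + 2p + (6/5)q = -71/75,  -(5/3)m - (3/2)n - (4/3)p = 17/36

m = 1/2, n = 3/2, p = -8/3, q = 13/5

Row-reduce the augmented matrix:
R1 ← R1 / (5/6).
R2 ← R2 + 2/3·R1.
R3 ← R3 + 5/3·R1.
R4 ← R4 + 5/3·R1.
R2 ← R2 / (-17/5).
R1 ← R1 + 12/5·R2.
R3 ← R3 + 13/5·R2.
R4 ← R4 + 11/2·R2.
R3 ← R3 / (341/85).
R1 ← R1 − 48/85·R3.
R2 ← R2 + 13/17·R3.
R4 ← R4 + 157/102·R3.
R4 ← R4 / (-15023/4092).
R1 ← R1 + 5031/3410·R4.
R2 ← R2 + 449/682·R4.
R3 ← R3 + 115/682·R4.
Reading off the reduced rows gives m = 1/2, n = 3/2, p = -8/3, q = 13/5.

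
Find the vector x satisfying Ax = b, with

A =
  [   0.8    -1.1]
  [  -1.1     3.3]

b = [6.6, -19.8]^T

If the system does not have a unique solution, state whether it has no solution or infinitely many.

x_1 = 0, x_2 = -6

Row-reduce the augmented matrix:
R1 ← R1 / (4/5).
R2 ← R2 + 11/10·R1.
R2 ← R2 / (143/80).
R1 ← R1 + 11/8·R2.
Reading off the reduced rows gives x_1 = 0, x_2 = -6.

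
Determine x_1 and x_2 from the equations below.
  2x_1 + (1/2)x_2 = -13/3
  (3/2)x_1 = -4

x_1 = -8/3, x_2 = 2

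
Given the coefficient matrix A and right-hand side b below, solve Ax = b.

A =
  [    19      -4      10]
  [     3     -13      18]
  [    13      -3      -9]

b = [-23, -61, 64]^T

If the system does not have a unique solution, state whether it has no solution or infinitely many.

x_1 = 1, x_2 = -2, x_3 = -5

Row-reduce the augmented matrix:
R1 ← R1 / (19).
R2 ← R2 − 3·R1.
R3 ← R3 − 13·R1.
R2 ← R2 / (-235/19).
R1 ← R1 + 4/19·R2.
R3 ← R3 + 5/19·R2.
R3 ← R3 / (-761/47).
R1 ← R1 − 58/235·R3.
R2 ← R2 + 312/235·R3.
Reading off the reduced rows gives x_1 = 1, x_2 = -2, x_3 = -5.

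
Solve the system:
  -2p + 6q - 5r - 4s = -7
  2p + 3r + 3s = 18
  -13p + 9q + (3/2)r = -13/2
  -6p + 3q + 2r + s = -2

Row-reduce:
R1 ← R1 / (-2).
R2 ← R2 − 2·R1.
R3 ← R3 + 13·R1.
R4 ← R4 + 6·R1.
R2 ← R2 / (6).
R1 ← R1 + 3·R2.
R3 ← R3 + 30·R2.
R4 ← R4 + 15·R2.
R3 ← R3 / (24).
R1 ← R1 − 3/2·R3.
R2 ← R2 + 1/3·R3.
R4 ← R4 − 12·R3.
Row 4 reduces to 0 = -1/2, a contradiction. The system is inconsistent.

no solution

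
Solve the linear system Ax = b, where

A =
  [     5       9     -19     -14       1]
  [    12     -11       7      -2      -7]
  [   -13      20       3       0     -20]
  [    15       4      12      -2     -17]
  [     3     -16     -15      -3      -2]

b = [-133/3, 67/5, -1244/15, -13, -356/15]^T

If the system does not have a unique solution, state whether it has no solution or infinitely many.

x_1 = 6/5, x_2 = -2/3, x_3 = 2, x_4 = 2/3, x_5 = 3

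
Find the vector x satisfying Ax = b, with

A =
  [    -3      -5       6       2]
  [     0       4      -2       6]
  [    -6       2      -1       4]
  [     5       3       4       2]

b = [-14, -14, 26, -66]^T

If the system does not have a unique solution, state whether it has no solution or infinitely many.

x_1 = -6, x_2 = -2, x_3 = -6, x_4 = -3

Row-reduce the augmented matrix:
R1 ← R1 / (-3).
R3 ← R3 + 6·R1.
R4 ← R4 − 5·R1.
R2 ← R2 / (4).
R1 ← R1 − 5/3·R2.
R3 ← R3 − 12·R2.
R4 ← R4 + 16/3·R2.
R3 ← R3 / (-7).
R1 ← R1 + 7/6·R3.
R2 ← R2 + 1/2·R3.
R4 ← R4 − 34/3·R3.
R4 ← R4 / (-332/21).
R1 ← R1 + 1/6·R4.
R2 ← R2 − 39/14·R4.
R3 ← R3 − 18/7·R4.
Reading off the reduced rows gives x_1 = -6, x_2 = -2, x_3 = -6, x_4 = -3.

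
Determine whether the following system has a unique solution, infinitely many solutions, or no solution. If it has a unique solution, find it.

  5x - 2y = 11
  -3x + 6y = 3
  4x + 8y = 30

no solution

Row-reduce:
R1 ← R1 / (5).
R2 ← R2 + 3·R1.
R3 ← R3 − 4·R1.
R2 ← R2 / (24/5).
R1 ← R1 + 2/5·R2.
R3 ← R3 − 48/5·R2.
Row 3 reduces to 0 = 2, a contradiction. The system is inconsistent.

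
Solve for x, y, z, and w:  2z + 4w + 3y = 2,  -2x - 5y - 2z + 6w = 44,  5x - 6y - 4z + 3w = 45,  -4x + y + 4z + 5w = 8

x = 1, y = -4, z = -1, w = 4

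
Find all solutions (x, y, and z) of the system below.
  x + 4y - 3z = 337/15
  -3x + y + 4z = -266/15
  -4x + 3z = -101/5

x = 14/5, y = 8/3, z = -3

Row-reduce the augmented matrix:
R2 ← R2 + 3·R1.
R3 ← R3 + 4·R1.
R2 ← R2 / (13).
R1 ← R1 − 4·R2.
R3 ← R3 − 16·R2.
R3 ← R3 / (-37/13).
R1 ← R1 + 19/13·R3.
R2 ← R2 + 5/13·R3.
Reading off the reduced rows gives x = 14/5, y = 8/3, z = -3.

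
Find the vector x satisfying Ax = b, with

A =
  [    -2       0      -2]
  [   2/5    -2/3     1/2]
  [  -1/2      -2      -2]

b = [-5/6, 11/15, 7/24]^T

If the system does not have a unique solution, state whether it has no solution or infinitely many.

x_1 = -1/4, x_2 = -3/4, x_3 = 2/3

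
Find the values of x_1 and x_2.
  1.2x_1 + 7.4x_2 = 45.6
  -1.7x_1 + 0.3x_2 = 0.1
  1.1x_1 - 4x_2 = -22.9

x_1 = 1, x_2 = 6

Row-reduce the augmented matrix:
R1 ← R1 / (6/5).
R2 ← R2 + 17/10·R1.
R3 ← R3 − 11/10·R1.
R2 ← R2 / (647/60).
R1 ← R1 − 37/6·R2.
R3 ← R3 + 647/60·R2.
R3 reduces to 0 = 0, so the extra equation is consistent.
Reading off the reduced rows gives x_1 = 1, x_2 = 6.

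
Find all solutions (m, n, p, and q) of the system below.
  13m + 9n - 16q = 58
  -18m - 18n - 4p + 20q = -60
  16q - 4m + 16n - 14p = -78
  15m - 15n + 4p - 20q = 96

Row-reduce the augmented matrix:
R1 ← R1 / (13).
R2 ← R2 + 18·R1.
R3 ← R3 + 4·R1.
R4 ← R4 − 15·R1.
R2 ← R2 / (-72/13).
R1 ← R1 − 9/13·R2.
R3 ← R3 − 244/13·R2.
R4 ← R4 + 330/13·R2.
R3 ← R3 / (-248/9).
R1 ← R1 + 1/2·R3.
R2 ← R2 − 13/18·R3.
R4 ← R4 − 67/3·R3.
R4 ← R4 / (1413/124).
R1 ← R1 + 389/248·R4.
R2 ← R2 − 121/248·R4.
R3 ← R3 + 17/124·R4.
Reading off the reduced rows gives m = -1, n = -1, p = -1, q = -5.

m = -1, n = -1, p = -1, q = -5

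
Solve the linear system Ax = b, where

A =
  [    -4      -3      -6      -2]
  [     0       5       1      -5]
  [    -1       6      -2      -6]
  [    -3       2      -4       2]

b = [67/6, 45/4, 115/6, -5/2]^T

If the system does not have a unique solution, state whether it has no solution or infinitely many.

Row-reduce the augmented matrix:
R1 ← R1 / (-4).
R3 ← R3 + 1·R1.
R4 ← R4 + 3·R1.
R2 ← R2 / (5).
R1 ← R1 − 3/4·R2.
R3 ← R3 − 27/4·R2.
R4 ← R4 − 17/4·R2.
R3 ← R3 / (-37/20).
R1 ← R1 − 27/20·R3.
R2 ← R2 − 1/5·R3.
R4 ← R4 + 7/20·R3.
R4 ← R4 / (278/37).
R1 ← R1 − 80/37·R4.
R2 ← R2 + 32/37·R4.
R3 ← R3 + 25/37·R4.
Reading off the reduced rows gives x_1 = 7/3, x_2 = 0, x_3 = -5/2, x_4 = -11/4.

x_1 = 7/3, x_2 = 0, x_3 = -5/2, x_4 = -11/4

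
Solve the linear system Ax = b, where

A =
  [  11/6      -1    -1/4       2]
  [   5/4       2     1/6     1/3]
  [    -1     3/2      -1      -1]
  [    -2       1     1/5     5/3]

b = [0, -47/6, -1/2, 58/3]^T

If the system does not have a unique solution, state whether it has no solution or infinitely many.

Row-reduce the augmented matrix:
R1 ← R1 / (11/6).
R2 ← R2 − 5/4·R1.
R3 ← R3 + 1·R1.
R4 ← R4 + 2·R1.
R2 ← R2 / (59/22).
R1 ← R1 + 6/11·R2.
R3 ← R3 − 21/22·R2.
R4 ← R4 + 1/11·R2.
R3 ← R3 / (-593/472).
R1 ← R1 + 4/59·R3.
R2 ← R2 − 89/708·R3.
R4 ← R4 + 217/3540·R3.
R4 ← R4 / (11241/2965).
R1 ← R1 − 508/593·R4.
R2 ← R2 + 602/1779·R4.
R3 ← R3 + 216/593·R4.
Reading off the reduced rows gives x_1 = -6, x_2 = -1, x_3 = 0, x_4 = 5.

x_1 = -6, x_2 = -1, x_3 = 0, x_4 = 5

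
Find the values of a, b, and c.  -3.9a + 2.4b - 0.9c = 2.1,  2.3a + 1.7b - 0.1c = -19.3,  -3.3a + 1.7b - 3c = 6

a = -4, b = -6, c = -1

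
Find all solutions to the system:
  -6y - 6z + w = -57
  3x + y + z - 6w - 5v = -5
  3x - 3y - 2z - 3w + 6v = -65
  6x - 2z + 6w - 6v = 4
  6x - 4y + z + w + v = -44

x = -4, y = 6, z = 4, w = 3, v = -3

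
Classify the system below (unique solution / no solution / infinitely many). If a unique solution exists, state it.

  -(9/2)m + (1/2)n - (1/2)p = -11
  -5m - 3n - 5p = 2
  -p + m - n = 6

infinitely many solutions

Row-reduce:
R1 ← R1 / (-9/2).
R2 ← R2 + 5·R1.
R3 ← R3 − 1·R1.
R2 ← R2 / (-32/9).
R1 ← R1 + 1/9·R2.
R3 ← R3 + 8/9·R2.
Rank is 2 with 3 unknowns, leaving p free.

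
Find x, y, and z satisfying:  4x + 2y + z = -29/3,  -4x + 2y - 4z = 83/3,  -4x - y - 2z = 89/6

x = -3, y = 5/2, z = -8/3

Row-reduce the augmented matrix:
R1 ← R1 / (4).
R2 ← R2 + 4·R1.
R3 ← R3 + 4·R1.
R2 ← R2 / (4).
R1 ← R1 − 1/2·R2.
R3 ← R3 − 1·R2.
R3 ← R3 / (-1/4).
R1 ← R1 − 5/8·R3.
R2 ← R2 + 3/4·R3.
Reading off the reduced rows gives x = -3, y = 5/2, z = -8/3.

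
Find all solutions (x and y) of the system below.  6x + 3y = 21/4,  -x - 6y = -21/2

x = 0, y = 7/4

Row-reduce the augmented matrix:
R1 ← R1 / (6).
R2 ← R2 + 1·R1.
R2 ← R2 / (-11/2).
R1 ← R1 − 1/2·R2.
Reading off the reduced rows gives x = 0, y = 7/4.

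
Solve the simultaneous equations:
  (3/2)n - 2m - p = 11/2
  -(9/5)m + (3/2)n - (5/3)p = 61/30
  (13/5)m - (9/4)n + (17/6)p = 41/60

no solution

Row-reduce:
R1 ← R1 / (-2).
R2 ← R2 + 9/5·R1.
R3 ← R3 − 13/5·R1.
R2 ← R2 / (3/20).
R1 ← R1 + 3/4·R2.
R3 ← R3 + 3/10·R2.
Row 3 reduces to 0 = 2, a contradiction. The system is inconsistent.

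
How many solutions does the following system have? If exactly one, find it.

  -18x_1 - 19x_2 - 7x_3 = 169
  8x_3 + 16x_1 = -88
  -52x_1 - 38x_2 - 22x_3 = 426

infinitely many solutions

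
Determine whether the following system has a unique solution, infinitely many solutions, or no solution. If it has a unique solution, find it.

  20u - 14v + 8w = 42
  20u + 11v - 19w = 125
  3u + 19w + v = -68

Row-reduce the augmented matrix:
R1 ← R1 / (20).
R2 ← R2 − 20·R1.
R3 ← R3 − 3·R1.
R2 ← R2 / (25).
R1 ← R1 + 7/10·R2.
R3 ← R3 − 31/10·R2.
R3 ← R3 / (5287/250).
R1 ← R1 + 89/250·R3.
R2 ← R2 + 27/25·R3.
Reading off the reduced rows gives u = 3, v = -1, w = -4.

u = 3, v = -1, w = -4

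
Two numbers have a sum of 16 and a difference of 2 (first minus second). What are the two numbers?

Let x = first number, y = second number.
  x + y = 16
  x - y = 2
From equation 1: x = 16 − y.
Substitute into equation 2 and solve: y = 7.
Then x = 9.

first number: 9, second number: 7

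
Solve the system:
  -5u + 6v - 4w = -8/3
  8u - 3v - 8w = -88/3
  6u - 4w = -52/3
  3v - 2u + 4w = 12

u = -4/3, v = 0, w = 7/3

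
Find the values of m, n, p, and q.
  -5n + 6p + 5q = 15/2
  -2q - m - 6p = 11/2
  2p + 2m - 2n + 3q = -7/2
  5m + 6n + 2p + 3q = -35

Row-reduce the augmented matrix:
Swap R1 and R2.
R1 ← R1 / (-1).
R3 ← R3 − 2·R1.
R4 ← R4 − 5·R1.
R2 ← R2 / (-5).
R3 ← R3 + 2·R2.
R4 ← R4 − 6·R2.
R3 ← R3 / (-62/5).
R1 ← R1 − 6·R3.
R2 ← R2 + 6/5·R3.
R4 ← R4 + 104/5·R3.
R4 ← R4 / (125/31).
R1 ← R1 − 17/31·R4.
R2 ← R2 + 22/31·R4.
R3 ← R3 − 15/62·R4.
Reading off the reduced rows gives m = -5/2, n = -3, p = 0, q = -3/2.

m = -5/2, n = -3, p = 0, q = -3/2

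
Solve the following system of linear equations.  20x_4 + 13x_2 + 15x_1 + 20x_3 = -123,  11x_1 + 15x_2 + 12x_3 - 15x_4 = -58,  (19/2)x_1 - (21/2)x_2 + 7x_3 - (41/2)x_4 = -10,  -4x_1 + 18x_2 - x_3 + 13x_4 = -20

no solution

Row-reduce:
R1 ← R1 / (15).
R2 ← R2 − 11·R1.
R3 ← R3 − 19/2·R1.
R4 ← R4 + 4·R1.
R2 ← R2 / (82/15).
R1 ← R1 − 13/15·R2.
R3 ← R3 + 281/15·R2.
R4 ← R4 − 322/15·R2.
R3 ← R3 / (-607/41).
R1 ← R1 − 72/41·R3.
R2 ← R2 + 20/41·R3.
R4 ← R4 − 607/41·R3.
Row 4 reduces to 0 = -1, a contradiction. The system is inconsistent.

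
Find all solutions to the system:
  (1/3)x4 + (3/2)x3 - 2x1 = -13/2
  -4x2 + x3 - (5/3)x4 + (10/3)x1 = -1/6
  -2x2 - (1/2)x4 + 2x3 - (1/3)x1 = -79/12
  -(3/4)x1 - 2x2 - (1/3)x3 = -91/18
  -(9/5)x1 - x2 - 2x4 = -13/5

x1 = 2, x2 = 2, x3 = -4/3, x4 = -3/2

Row-reduce the augmented matrix:
R1 ← R1 / (-2).
R2 ← R2 − 10/3·R1.
R3 ← R3 + 1/3·R1.
R4 ← R4 + 3/4·R1.
R5 ← R5 + 9/5·R1.
R2 ← R2 / (-4).
R3 ← R3 + 2·R2.
R4 ← R4 + 2·R2.
R5 ← R5 + 1·R2.
Swap R3 and R4.
R3 ← R3 / (-127/48).
R1 ← R1 + 3/4·R3.
R2 ← R2 + 7/8·R3.
R5 ← R5 + 89/40·R3.
Swap R4 and R5.
R4 ← R4 / (-10901/4572).
R1 ← R1 + 110/381·R4.
R2 ← R2 − 619/4572·R4.
R3 ← R3 + 62/381·R4.
R5 reduces to 0 = 0, so the extra equation is consistent.
Reading off the reduced rows gives x1 = 2, x2 = 2, x3 = -4/3, x4 = -3/2.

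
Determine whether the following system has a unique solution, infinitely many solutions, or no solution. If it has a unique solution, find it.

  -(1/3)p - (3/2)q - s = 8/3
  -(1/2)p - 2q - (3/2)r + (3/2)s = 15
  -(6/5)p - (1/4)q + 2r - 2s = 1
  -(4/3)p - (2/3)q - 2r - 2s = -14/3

p = -5, q = -4, r = 2, s = 5

Row-reduce the augmented matrix:
R1 ← R1 / (-1/3).
R2 ← R2 + 1/2·R1.
R3 ← R3 + 6/5·R1.
R4 ← R4 + 4/3·R1.
R2 ← R2 / (1/4).
R1 ← R1 − 9/2·R2.
R3 ← R3 − 103/20·R2.
R4 ← R4 − 16/3·R2.
R3 ← R3 / (329/10).
R1 ← R1 − 27·R3.
R2 ← R2 + 6·R3.
R4 ← R4 − 30·R3.
R4 ← R4 / (-334/47).
R1 ← R1 + 75/47·R4.
R2 ← R2 − 48/47·R4.
R3 ← R3 + 86/47·R4.
Reading off the reduced rows gives p = -5, q = -4, r = 2, s = 5.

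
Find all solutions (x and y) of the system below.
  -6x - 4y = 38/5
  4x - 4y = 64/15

Row-reduce the augmented matrix:
R1 ← R1 / (-6).
R2 ← R2 − 4·R1.
R2 ← R2 / (-20/3).
R1 ← R1 − 2/3·R2.
Reading off the reduced rows gives x = -1/3, y = -7/5.

x = -1/3, y = -7/5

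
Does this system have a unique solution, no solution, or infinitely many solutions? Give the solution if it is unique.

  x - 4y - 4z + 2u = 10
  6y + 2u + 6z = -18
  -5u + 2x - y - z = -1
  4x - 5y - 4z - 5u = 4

x = -2, y = 0, z = -3, u = 0

Row-reduce the augmented matrix:
R3 ← R3 − 2·R1.
R4 ← R4 − 4·R1.
R2 ← R2 / (6).
R1 ← R1 + 4·R2.
R3 ← R3 − 7·R2.
R4 ← R4 − 11·R2.
Swap R3 and R4.
R2 ← R2 − 1·R3.
R4 ← R4 / (-34/3).
R1 ← R1 − 10/3·R4.
R2 ← R2 − 17·R4.
R3 ← R3 + 50/3·R4.
Reading off the reduced rows gives x = -2, y = 0, z = -3, u = 0.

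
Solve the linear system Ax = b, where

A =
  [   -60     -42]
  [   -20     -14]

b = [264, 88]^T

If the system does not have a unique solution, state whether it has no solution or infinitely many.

Row-reduce:
R1 ← R1 / (-60).
R2 ← R2 + 20·R1.
Rank is 1 with 2 unknowns, leaving x_2 free.

infinitely many solutions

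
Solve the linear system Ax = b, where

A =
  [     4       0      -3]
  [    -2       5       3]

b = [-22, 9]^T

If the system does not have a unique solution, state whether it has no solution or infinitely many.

infinitely many solutions

Row-reduce:
R1 ← R1 / (4).
R2 ← R2 + 2·R1.
R2 ← R2 / (5).
Rank is 2 with 3 unknowns, leaving x_3 free.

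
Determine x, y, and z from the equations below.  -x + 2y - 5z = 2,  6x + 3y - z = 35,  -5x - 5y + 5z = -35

x = 6, y = -1, z = -2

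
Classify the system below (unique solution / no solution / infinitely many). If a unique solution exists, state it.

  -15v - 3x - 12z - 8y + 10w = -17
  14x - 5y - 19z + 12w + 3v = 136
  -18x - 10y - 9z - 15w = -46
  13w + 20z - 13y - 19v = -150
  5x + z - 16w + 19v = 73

x = 4, y = 1, z = -4, w = 0, v = 3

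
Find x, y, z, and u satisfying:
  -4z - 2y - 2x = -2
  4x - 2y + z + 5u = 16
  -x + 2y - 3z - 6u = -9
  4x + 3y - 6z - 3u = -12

Row-reduce the augmented matrix:
R1 ← R1 / (-2).
R2 ← R2 − 4·R1.
R3 ← R3 + 1·R1.
R4 ← R4 − 4·R1.
R2 ← R2 / (-6).
R1 ← R1 − 1·R2.
R3 ← R3 − 3·R2.
R4 ← R4 + 1·R2.
R3 ← R3 / (-9/2).
R1 ← R1 − 5/6·R3.
R2 ← R2 − 7/6·R3.
R4 ← R4 + 77/6·R3.
R4 ← R4 / (166/27).
R1 ← R1 − 5/27·R4.
R2 ← R2 + 47/27·R4.
R3 ← R3 − 7/9·R4.
Reading off the reduced rows gives x = 3, y = -6, z = 2, u = -2.

x = 3, y = -6, z = 2, u = -2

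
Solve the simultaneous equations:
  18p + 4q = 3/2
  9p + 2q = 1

Row-reduce:
R1 ← R1 / (18).
R2 ← R2 − 9·R1.
Row 2 reduces to 0 = 1/4, a contradiction. The system is inconsistent.

no solution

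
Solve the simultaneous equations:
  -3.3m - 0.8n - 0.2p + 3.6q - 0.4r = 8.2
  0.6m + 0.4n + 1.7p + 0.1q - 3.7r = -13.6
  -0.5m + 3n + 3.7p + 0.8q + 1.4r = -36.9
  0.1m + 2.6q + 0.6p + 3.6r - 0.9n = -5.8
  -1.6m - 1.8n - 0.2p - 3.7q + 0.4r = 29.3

m = -4, n = -6, p = -5, q = -3, r = 0

Row-reduce the augmented matrix:
R1 ← R1 / (-33/10).
R2 ← R2 − 3/5·R1.
R3 ← R3 + 1/2·R1.
R4 ← R4 − 1/10·R1.
R5 ← R5 + 8/5·R1.
R2 ← R2 / (14/55).
R1 ← R1 − 8/33·R2.
R3 ← R3 − 103/33·R2.
R4 ← R4 + 61/66·R2.
R5 ← R5 + 233/165·R2.
R3 ← R3 / (-7001/420).
R1 ← R1 + 32/21·R3.
R2 ← R2 − 183/28·R3.
R4 ← R4 − 5573/840·R3.
R5 ← R5 − 3833/420·R3.
R4 ← R4 / (52301/28004).
R1 ← R1 + 6910/7001·R4.
R2 ← R2 + 7891/14002·R4.
R3 ← R3 − 3779/7001·R4.
R5 ← R5 + 216529/35005·R4.
R5 ← R5 / (92082949/2615050).
R1 ← R1 − 211628/52301·R5.
R2 ← R2 − 1718094/261505·R5.
R3 ← R3 + 1420042/261505·R5.
R4 ← R4 − 1243813/261505·R5.
Reading off the reduced rows gives m = -4, n = -6, p = -5, q = -3, r = 0.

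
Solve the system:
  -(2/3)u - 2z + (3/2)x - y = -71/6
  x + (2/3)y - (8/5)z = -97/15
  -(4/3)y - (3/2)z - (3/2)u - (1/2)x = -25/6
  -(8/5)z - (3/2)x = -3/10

x = -3, y = 2, z = 3, u = -1

Row-reduce the augmented matrix:
R1 ← R1 / (3/2).
R2 ← R2 − 1·R1.
R3 ← R3 + 1/2·R1.
R4 ← R4 + 3/2·R1.
R2 ← R2 / (4/3).
R1 ← R1 + 2/3·R2.
R3 ← R3 + 5/3·R2.
R4 ← R4 + 1·R2.
R3 ← R3 / (-5/2).
R1 ← R1 + 22/15·R3.
R2 ← R2 + 1/5·R3.
R4 ← R4 + 19/5·R3.
R4 ← R4 / (36/25).
R1 ← R1 − 104/225·R4.
R2 ← R2 − 32/75·R4.
R3 ← R3 − 7/15·R4.
Reading off the reduced rows gives x = -3, y = 2, z = 3, u = -1.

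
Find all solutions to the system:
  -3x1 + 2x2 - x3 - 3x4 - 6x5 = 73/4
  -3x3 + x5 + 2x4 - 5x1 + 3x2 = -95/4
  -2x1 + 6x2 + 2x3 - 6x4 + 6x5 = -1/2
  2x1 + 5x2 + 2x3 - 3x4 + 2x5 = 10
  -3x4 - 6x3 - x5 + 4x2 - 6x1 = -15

Row-reduce the augmented matrix:
R1 ← R1 / (-3).
R2 ← R2 + 5·R1.
R3 ← R3 + 2·R1.
R4 ← R4 − 2·R1.
R5 ← R5 + 6·R1.
R2 ← R2 / (-1/3).
R1 ← R1 + 2/3·R2.
R3 ← R3 − 14/3·R2.
R4 ← R4 − 19/3·R2.
R3 ← R3 / (-16).
R1 ← R1 − 3·R3.
R2 ← R2 − 4·R3.
R4 ← R4 + 24·R3.
R5 ← R5 + 4·R3.
R4 ← R4 / (-13).
R1 ← R1 − 37/8·R4.
R2 ← R2 − 5/2·R4.
R3 ← R3 + 47/8·R4.
R5 ← R5 + 41/2·R4.
R5 ← R5 / (63/2).
R1 ← R1 + 25/8·R5.
R2 ← R2 − 1/2·R5.
R3 ← R3 − 59/8·R5.
R4 ← R4 − 3·R5.
Reading off the reduced rows gives x1 = 3/2, x2 = 0, x3 = 11/4, x4 = -5/2, x5 = -3.

x1 = 3/2, x2 = 0, x3 = 11/4, x4 = -5/2, x5 = -3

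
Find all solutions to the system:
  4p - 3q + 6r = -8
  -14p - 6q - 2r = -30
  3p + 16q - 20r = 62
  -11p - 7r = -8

no solution

Row-reduce:
R1 ← R1 / (4).
R2 ← R2 + 14·R1.
R3 ← R3 − 3·R1.
R4 ← R4 + 11·R1.
R2 ← R2 / (-33/2).
R1 ← R1 + 3/4·R2.
R3 ← R3 − 73/4·R2.
R4 ← R4 + 33/4·R2.
R3 ← R3 / (-115/33).
R1 ← R1 − 7/11·R3.
R2 ← R2 + 38/33·R3.
Row 4 reduces to 0 = -1, a contradiction. The system is inconsistent.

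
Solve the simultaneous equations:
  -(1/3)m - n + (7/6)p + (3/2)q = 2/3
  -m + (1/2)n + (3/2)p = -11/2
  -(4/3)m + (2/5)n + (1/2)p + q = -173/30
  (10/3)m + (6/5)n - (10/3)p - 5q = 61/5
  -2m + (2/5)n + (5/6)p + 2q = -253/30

Row-reduce:
R1 ← R1 / (-1/3).
R2 ← R2 + 1·R1.
R3 ← R3 + 4/3·R1.
R4 ← R4 − 10/3·R1.
R5 ← R5 + 2·R1.
R2 ← R2 / (7/2).
R1 ← R1 − 3·R2.
R3 ← R3 − 22/5·R2.
R4 ← R4 + 44/5·R2.
R5 ← R5 − 32/5·R2.
R3 ← R3 / (-347/210).
R1 ← R1 + 25/14·R3.
R2 ← R2 + 4/7·R3.
R4 ← R4 − 347/105·R3.
R5 ← R5 + 527/210·R3.
Swap R4 and R5.
R4 ← R4 / (80/347).
R1 ← R1 + 939/694·R4.
R2 ← R2 + 525/347·R4.
R3 ← R3 + 138/347·R4.
Row 5 reduces to 0 = 2, a contradiction. The system is inconsistent.

no solution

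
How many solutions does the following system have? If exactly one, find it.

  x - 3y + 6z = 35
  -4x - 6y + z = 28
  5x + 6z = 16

Row-reduce the augmented matrix:
R2 ← R2 + 4·R1.
R3 ← R3 − 5·R1.
R2 ← R2 / (-18).
R1 ← R1 + 3·R2.
R3 ← R3 − 15·R2.
R3 ← R3 / (-19/6).
R1 ← R1 − 11/6·R3.
R2 ← R2 + 25/18·R3.
Reading off the reduced rows gives x = -4, y = -1, z = 6.

x = -4, y = -1, z = 6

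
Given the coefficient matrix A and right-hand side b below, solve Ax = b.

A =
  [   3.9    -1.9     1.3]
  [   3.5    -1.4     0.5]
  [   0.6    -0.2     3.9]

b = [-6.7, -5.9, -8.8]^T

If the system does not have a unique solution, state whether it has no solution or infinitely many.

Row-reduce the augmented matrix:
R1 ← R1 / (39/10).
R2 ← R2 − 7/2·R1.
R3 ← R3 − 3/5·R1.
R2 ← R2 / (119/390).
R1 ← R1 + 19/39·R2.
R3 ← R3 − 6/65·R2.
R3 ← R3 / (4643/1190).
R1 ← R1 + 87/119·R3.
R2 ← R2 + 260/119·R3.
Reading off the reduced rows gives x_1 = -3, x_2 = -4, x_3 = -2.

x_1 = -3, x_2 = -4, x_3 = -2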